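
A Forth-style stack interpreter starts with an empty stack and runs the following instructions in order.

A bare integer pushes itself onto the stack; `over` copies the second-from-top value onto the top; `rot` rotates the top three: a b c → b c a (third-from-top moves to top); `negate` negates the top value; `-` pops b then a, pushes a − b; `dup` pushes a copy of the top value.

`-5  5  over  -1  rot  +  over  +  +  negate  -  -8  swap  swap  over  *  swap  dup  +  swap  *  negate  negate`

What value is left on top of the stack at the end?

-5     -> -5
5      -> -5 5
over   -> -5 5 -5
-1     -> -5 5 -5 -1
rot    -> -5 -5 -1 5
+      -> -5 -5 4
over   -> -5 -5 4 -5
+      -> -5 -5 -1
+      -> -5 -6
negate -> -5 6
-      -> -11
-8     -> -11 -8
swap   -> -8 -11
swap   -> -11 -8
over   -> -11 -8 -11
*      -> -11 88
swap   -> 88 -11
dup    -> 88 -11 -11
+      -> 88 -22
swap   -> -22 88
*      -> -1936
negate -> 1936
negate -> -1936

-1936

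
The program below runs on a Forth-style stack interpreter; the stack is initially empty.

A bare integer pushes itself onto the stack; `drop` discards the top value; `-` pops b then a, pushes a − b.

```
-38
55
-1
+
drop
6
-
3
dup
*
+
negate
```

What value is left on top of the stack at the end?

-38    : [-38]
55     : [-38, 55]
-1     : [-38, 55, -1]
+      : [-38, 54]
drop   : [-38]
6      : [-38, 6]
-      : [-44]
3      : [-44, 3]
dup    : [-44, 3, 3]
*      : [-44, 9]
+      : [-35]
negate : [35]

35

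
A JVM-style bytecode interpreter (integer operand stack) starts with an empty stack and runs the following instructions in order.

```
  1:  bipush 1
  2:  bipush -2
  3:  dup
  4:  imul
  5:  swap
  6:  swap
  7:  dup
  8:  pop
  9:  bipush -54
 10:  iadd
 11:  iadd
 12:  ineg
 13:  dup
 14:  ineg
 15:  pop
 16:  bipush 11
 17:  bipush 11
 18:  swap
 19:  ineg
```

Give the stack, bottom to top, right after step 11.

[-49]

bipush 1   -> [1]
bipush -2  -> [1, -2]
dup        -> [1, -2, -2]
imul       -> [1, 4]
swap       -> [4, 1]
swap       -> [1, 4]
dup        -> [1, 4, 4]
pop        -> [1, 4]
bipush -54 -> [1, 4, -54]
iadd       -> [1, -50]
iadd       -> [-49]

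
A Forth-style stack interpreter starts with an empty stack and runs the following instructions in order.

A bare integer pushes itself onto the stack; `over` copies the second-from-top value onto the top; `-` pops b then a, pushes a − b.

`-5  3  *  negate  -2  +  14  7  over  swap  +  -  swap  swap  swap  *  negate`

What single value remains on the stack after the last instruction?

-5     → -5
3      → -5 3
*      → -15
negate → 15
-2     → 15 -2
+      → 13
14     → 13 14
7      → 13 14 7
over   → 13 14 7 14
swap   → 13 14 14 7
+      → 13 14 21
-      → 13 -7
swap   → -7 13
swap   → 13 -7
swap   → -7 13
*      → -91
negate → 91

91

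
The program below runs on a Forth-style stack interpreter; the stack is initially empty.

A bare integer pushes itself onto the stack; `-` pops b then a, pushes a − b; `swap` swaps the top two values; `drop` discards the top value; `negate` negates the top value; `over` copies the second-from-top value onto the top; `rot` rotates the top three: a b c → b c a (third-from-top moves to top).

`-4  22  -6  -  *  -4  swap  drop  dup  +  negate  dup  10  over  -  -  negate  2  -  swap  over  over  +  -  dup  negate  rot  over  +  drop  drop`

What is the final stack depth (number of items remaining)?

-4     → [-4]
22     → [-4, 22]
-6     → [-4, 22, -6]
-      → [-4, 28]
*      → [-112]
-4     → [-112, -4]
swap   → [-4, -112]
drop   → [-4]
dup    → [-4, -4]
+      → [-8]
negate → [8]
dup    → [8, 8]
10     → [8, 8, 10]
over   → [8, 8, 10, 8]
-      → [8, 8, 2]
-      → [8, 6]
negate → [8, -6]
2      → [8, -6, 2]
-      → [8, -8]
swap   → [-8, 8]
over   → [-8, 8, -8]
over   → [-8, 8, -8, 8]
+      → [-8, 8, 0]
-      → [-8, 8]
dup    → [-8, 8, 8]
negate → [-8, 8, -8]
rot    → [8, -8, -8]
over   → [8, -8, -8, -8]
+      → [8, -8, -16]
drop   → [8, -8]
drop   → [8]

1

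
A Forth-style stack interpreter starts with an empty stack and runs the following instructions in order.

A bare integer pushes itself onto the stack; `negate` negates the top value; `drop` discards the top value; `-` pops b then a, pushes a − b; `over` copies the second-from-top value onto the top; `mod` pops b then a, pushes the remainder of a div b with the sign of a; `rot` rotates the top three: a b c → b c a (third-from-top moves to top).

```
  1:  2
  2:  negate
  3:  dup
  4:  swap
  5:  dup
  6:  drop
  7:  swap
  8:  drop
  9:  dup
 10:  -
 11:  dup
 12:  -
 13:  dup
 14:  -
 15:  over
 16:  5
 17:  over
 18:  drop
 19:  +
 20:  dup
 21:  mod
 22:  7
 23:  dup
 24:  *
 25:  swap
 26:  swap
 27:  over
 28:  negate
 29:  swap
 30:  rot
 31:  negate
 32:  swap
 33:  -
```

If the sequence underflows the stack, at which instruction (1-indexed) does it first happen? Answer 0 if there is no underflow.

15

2      → [2]
negate → [-2]
dup    → [-2, -2]
swap   → [-2, -2]
dup    → [-2, -2, -2]
drop   → [-2, -2]
swap   → [-2, -2]
drop   → [-2]
dup    → [-2, -2]
-      → [0]
dup    → [0, 0]
-      → [0]
dup    → [0, 0]
-      → [0]
over  — needs 2 operands, stack has 1 → underflow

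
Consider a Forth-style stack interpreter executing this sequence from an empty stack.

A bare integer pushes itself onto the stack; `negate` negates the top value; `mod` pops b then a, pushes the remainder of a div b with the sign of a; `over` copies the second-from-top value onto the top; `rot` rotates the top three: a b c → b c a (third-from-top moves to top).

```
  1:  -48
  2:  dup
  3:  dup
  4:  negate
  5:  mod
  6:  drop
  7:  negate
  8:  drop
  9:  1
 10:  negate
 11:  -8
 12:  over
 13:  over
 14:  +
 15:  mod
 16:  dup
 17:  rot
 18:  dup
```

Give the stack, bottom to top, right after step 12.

[-1, -8, -1]

-48    → -48
dup    → -48 -48
dup    → -48 -48 -48
negate → -48 -48 48
mod    → -48 0
drop   → -48
negate → 48
drop   → (empty)
1      → 1
negate → -1
-8     → -1 -8
over   → -1 -8 -1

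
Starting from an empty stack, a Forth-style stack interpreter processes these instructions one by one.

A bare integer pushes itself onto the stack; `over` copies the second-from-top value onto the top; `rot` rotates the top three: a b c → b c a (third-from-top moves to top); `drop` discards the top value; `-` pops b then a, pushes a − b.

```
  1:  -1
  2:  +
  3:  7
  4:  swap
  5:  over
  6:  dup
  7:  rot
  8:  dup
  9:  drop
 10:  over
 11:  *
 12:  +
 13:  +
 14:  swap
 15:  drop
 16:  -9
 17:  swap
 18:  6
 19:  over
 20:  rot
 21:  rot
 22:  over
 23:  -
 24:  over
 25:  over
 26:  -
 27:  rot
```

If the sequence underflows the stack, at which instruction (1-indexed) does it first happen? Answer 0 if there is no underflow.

2

-1  -1
+  — needs 2 operands, stack has 1 → underflow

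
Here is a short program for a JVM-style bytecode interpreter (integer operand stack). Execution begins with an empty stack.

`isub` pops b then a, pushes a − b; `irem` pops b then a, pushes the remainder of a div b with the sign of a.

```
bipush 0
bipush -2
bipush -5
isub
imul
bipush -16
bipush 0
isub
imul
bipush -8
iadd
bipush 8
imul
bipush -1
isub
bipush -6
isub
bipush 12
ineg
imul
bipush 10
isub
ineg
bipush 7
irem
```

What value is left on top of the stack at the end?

bipush 0   -> [0]
bipush -2  -> [0, -2]
bipush -5  -> [0, -2, -5]
isub       -> [0, 3]
imul       -> [0]
bipush -16 -> [0, -16]
bipush 0   -> [0, -16, 0]
isub       -> [0, -16]
imul       -> [0]
bipush -8  -> [0, -8]
iadd       -> [-8]
bipush 8   -> [-8, 8]
imul       -> [-64]
bipush -1  -> [-64, -1]
isub       -> [-63]
bipush -6  -> [-63, -6]
isub       -> [-57]
bipush 12  -> [-57, 12]
ineg       -> [-57, -12]
imul       -> [684]
bipush 10  -> [684, 10]
isub       -> [674]
ineg       -> [-674]
bipush 7   -> [-674, 7]
irem       -> [-2]

-2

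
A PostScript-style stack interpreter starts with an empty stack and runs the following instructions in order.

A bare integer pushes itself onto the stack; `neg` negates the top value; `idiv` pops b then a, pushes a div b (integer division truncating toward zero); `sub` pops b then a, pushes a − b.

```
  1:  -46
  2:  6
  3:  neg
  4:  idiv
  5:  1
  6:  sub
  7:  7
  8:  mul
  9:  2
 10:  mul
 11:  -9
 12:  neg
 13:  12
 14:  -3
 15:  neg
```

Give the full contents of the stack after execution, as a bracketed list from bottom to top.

-46  : -46
6    : -46 6
neg  : -46 -6
idiv : 7
1    : 7 1
sub  : 6
7    : 6 7
mul  : 42
2    : 42 2
mul  : 84
-9   : 84 -9
neg  : 84 9
12   : 84 9 12
-3   : 84 9 12 -3
neg  : 84 9 12 3

[84, 9, 12, 3]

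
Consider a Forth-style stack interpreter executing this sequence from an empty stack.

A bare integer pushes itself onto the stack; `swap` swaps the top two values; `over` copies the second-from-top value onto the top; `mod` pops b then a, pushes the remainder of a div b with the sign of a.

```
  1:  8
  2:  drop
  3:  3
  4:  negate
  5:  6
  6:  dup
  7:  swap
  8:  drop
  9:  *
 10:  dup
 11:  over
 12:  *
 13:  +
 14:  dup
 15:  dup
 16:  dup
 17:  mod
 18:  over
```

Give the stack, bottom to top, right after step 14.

[306, 306]

8      → 8
drop   → (empty)
3      → 3
negate → -3
6      → -3 6
dup    → -3 6 6
swap   → -3 6 6
drop   → -3 6
*      → -18
dup    → -18 -18
over   → -18 -18 -18
*      → -18 324
+      → 306
dup    → 306 306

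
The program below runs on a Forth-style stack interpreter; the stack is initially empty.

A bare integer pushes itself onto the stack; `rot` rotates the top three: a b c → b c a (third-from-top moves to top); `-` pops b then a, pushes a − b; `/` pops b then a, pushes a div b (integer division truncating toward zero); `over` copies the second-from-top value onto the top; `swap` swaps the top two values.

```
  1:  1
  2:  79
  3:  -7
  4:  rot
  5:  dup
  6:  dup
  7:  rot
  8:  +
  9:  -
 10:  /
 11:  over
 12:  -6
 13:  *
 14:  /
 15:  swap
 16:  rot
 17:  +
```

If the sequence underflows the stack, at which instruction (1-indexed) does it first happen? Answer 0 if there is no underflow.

1    -> [1]
79   -> [1, 79]
-7   -> [1, 79, -7]
rot  -> [79, -7, 1]
dup  -> [79, -7, 1, 1]
dup  -> [79, -7, 1, 1, 1]
rot  -> [79, -7, 1, 1, 1]
+    -> [79, -7, 1, 2]
-    -> [79, -7, -1]
/    -> [79, 7]
over -> [79, 7, 79]
-6   -> [79, 7, 79, -6]
*    -> [79, 7, -474]
/    -> [79, 0]
swap -> [0, 79]
rot  — needs 3 operands, stack has 2 → underflow

16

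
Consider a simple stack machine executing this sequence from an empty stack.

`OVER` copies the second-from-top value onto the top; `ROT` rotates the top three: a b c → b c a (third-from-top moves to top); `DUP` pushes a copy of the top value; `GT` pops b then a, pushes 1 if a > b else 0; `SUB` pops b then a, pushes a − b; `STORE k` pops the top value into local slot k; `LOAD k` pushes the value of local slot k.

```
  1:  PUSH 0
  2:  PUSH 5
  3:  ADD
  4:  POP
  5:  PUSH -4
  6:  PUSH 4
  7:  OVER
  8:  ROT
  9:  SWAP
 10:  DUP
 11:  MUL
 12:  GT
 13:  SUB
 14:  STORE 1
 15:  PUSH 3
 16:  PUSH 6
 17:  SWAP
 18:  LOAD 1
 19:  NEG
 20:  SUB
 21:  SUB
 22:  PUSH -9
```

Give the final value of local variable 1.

4

PUSH 0  -> 0
PUSH 5  -> 0 5
ADD     -> 5
POP     -> (empty)
PUSH -4 -> -4
PUSH 4  -> -4 4
OVER    -> -4 4 -4
ROT     -> 4 -4 -4
SWAP    -> 4 -4 -4
DUP     -> 4 -4 -4 -4
MUL     -> 4 -4 16
GT      -> 4 0
SUB     -> 4
STORE 1 -> (empty)
PUSH 3  -> 3
PUSH 6  -> 3 6
SWAP    -> 6 3
LOAD 1  -> 6 3 4
NEG     -> 6 3 -4
SUB     -> 6 7
SUB     -> -1
PUSH -9 -> -1 -9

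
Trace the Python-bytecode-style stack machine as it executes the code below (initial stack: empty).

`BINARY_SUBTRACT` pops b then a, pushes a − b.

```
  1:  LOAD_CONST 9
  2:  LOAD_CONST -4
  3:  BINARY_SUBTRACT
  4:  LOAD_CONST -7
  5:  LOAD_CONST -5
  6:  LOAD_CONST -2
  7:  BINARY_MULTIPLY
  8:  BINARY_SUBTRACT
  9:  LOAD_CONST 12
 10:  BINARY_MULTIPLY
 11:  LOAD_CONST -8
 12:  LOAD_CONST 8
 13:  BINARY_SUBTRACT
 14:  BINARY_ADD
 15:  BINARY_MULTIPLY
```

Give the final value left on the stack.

-2860

LOAD_CONST 9     [9]
LOAD_CONST -4    [9, -4]
BINARY_SUBTRACT  [13]
LOAD_CONST -7    [13, -7]
LOAD_CONST -5    [13, -7, -5]
LOAD_CONST -2    [13, -7, -5, -2]
BINARY_MULTIPLY  [13, -7, 10]
BINARY_SUBTRACT  [13, -17]
LOAD_CONST 12    [13, -17, 12]
BINARY_MULTIPLY  [13, -204]
LOAD_CONST -8    [13, -204, -8]
LOAD_CONST 8     [13, -204, -8, 8]
BINARY_SUBTRACT  [13, -204, -16]
BINARY_ADD       [13, -220]
BINARY_MULTIPLY  [-2860]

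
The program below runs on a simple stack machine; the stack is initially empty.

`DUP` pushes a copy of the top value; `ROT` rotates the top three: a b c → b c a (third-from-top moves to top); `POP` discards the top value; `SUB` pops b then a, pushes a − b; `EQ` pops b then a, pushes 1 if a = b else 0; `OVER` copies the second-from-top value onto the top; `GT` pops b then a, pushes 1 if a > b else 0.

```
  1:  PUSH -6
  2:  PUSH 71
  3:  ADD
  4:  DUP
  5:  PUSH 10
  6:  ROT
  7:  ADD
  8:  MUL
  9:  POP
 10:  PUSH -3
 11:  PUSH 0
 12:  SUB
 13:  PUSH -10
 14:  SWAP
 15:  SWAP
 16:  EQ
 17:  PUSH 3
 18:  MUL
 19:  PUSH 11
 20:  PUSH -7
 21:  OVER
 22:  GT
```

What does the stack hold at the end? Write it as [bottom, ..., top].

[0, 11, 0]

PUSH -6   -6
PUSH 71   -6 71
ADD       65
DUP       65 65
PUSH 10   65 65 10
ROT       65 10 65
ADD       65 75
MUL       4875
POP       (empty)
PUSH -3   -3
PUSH 0    -3 0
SUB       -3
PUSH -10  -3 -10
SWAP      -10 -3
SWAP      -3 -10
EQ        0
PUSH 3    0 3
MUL       0
PUSH 11   0 11
PUSH -7   0 11 -7
OVER      0 11 -7 11
GT        0 11 0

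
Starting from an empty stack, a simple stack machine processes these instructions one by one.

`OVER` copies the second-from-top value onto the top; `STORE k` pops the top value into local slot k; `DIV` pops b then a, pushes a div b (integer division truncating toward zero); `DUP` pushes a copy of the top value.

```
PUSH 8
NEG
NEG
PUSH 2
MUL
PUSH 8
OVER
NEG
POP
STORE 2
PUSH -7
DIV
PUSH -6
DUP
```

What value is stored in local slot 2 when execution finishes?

8

PUSH 8   8
NEG      -8
NEG      8
PUSH 2   8 2
MUL      16
PUSH 8   16 8
OVER     16 8 16
NEG      16 8 -16
POP      16 8
STORE 2  16
PUSH -7  16 -7
DIV      -2
PUSH -6  -2 -6
DUP      -2 -6 -6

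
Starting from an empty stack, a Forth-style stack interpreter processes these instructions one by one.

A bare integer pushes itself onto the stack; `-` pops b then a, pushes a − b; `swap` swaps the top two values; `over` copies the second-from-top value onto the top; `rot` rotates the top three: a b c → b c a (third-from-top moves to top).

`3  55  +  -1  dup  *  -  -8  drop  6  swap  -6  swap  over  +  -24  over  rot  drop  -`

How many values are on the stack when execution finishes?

3

3    → 3
55   → 3 55
+    → 58
-1   → 58 -1
dup  → 58 -1 -1
*    → 58 1
-    → 57
-8   → 57 -8
drop → 57
6    → 57 6
swap → 6 57
-6   → 6 57 -6
swap → 6 -6 57
over → 6 -6 57 -6
+    → 6 -6 51
-24  → 6 -6 51 -24
over → 6 -6 51 -24 51
rot  → 6 -6 -24 51 51
drop → 6 -6 -24 51
-    → 6 -6 -75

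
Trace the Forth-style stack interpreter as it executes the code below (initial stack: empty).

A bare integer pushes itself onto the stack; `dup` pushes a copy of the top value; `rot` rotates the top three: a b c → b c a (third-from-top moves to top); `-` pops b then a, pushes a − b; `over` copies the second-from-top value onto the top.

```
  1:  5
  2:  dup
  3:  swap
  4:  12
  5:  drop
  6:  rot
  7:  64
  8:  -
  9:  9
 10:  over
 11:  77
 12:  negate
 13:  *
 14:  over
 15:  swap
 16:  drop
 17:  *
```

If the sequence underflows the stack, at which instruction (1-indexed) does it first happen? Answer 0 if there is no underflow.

5    → 5
dup  → 5 5
swap → 5 5
12   → 5 5 12
drop → 5 5
rot  — needs 3 operands, stack has 2 → underflow

6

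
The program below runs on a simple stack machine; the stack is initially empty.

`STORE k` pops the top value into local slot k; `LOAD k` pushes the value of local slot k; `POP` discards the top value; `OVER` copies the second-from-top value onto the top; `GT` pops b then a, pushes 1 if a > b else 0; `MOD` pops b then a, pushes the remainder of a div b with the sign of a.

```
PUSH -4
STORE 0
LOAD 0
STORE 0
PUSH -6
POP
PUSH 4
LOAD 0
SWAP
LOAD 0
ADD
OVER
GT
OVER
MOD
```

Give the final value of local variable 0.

-4

PUSH -4 : [-4]
STORE 0 : []
LOAD 0  : [-4]
STORE 0 : []
PUSH -6 : [-6]
POP     : []
PUSH 4  : [4]
LOAD 0  : [4, -4]
SWAP    : [-4, 4]
LOAD 0  : [-4, 4, -4]
ADD     : [-4, 0]
OVER    : [-4, 0, -4]
GT      : [-4, 1]
OVER    : [-4, 1, -4]
MOD     : [-4, 1]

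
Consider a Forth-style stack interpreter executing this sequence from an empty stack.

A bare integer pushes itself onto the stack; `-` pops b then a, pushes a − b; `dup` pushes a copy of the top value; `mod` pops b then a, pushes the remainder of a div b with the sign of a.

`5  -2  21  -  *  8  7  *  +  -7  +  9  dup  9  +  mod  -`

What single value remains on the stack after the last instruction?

5   → 5
-2  → 5 -2
21  → 5 -2 21
-   → 5 -23
*   → -115
8   → -115 8
7   → -115 8 7
*   → -115 56
+   → -59
-7  → -59 -7
+   → -66
9   → -66 9
dup → -66 9 9
9   → -66 9 9 9
+   → -66 9 18
mod → -66 9
-   → -75

-75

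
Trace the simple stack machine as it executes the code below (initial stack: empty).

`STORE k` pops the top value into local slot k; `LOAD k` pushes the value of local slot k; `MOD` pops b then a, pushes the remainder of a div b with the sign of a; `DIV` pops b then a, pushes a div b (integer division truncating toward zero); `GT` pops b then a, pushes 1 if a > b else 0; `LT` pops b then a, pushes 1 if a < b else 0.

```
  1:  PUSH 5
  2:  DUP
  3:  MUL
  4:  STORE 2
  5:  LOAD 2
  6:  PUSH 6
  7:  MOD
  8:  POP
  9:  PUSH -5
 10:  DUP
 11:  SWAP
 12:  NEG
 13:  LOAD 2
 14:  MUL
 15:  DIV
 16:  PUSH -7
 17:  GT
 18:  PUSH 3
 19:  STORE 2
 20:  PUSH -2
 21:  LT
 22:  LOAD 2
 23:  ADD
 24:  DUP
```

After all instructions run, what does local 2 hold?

PUSH 5  → 5
DUP     → 5 5
MUL     → 25
STORE 2 → (empty)
LOAD 2  → 25
PUSH 6  → 25 6
MOD     → 1
POP     → (empty)
PUSH -5 → -5
DUP     → -5 -5
SWAP    → -5 -5
NEG     → -5 5
LOAD 2  → -5 5 25
MUL     → -5 125
DIV     → 0
PUSH -7 → 0 -7
GT      → 1
PUSH 3  → 1 3
STORE 2 → 1
PUSH -2 → 1 -2
LT      → 0
LOAD 2  → 0 3
ADD     → 3
DUP     → 3 3

3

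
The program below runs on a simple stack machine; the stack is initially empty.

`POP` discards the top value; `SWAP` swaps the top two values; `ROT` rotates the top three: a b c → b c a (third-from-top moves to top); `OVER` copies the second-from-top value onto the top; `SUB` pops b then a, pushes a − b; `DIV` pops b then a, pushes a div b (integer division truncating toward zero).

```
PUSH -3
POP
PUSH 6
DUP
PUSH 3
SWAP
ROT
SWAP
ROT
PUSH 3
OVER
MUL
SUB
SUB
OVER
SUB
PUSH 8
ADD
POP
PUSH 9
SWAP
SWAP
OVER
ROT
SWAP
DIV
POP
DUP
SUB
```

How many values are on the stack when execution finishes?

PUSH -3 : -3
POP     : (empty)
PUSH 6  : 6
DUP     : 6 6
PUSH 3  : 6 6 3
SWAP    : 6 3 6
ROT     : 3 6 6
SWAP    : 3 6 6
ROT     : 6 6 3
PUSH 3  : 6 6 3 3
OVER    : 6 6 3 3 3
MUL     : 6 6 3 9
SUB     : 6 6 -6
SUB     : 6 12
OVER    : 6 12 6
SUB     : 6 6
PUSH 8  : 6 6 8
ADD     : 6 14
POP     : 6
PUSH 9  : 6 9
SWAP    : 9 6
SWAP    : 6 9
OVER    : 6 9 6
ROT     : 9 6 6
SWAP    : 9 6 6
DIV     : 9 1
POP     : 9
DUP     : 9 9
SUB     : 0

1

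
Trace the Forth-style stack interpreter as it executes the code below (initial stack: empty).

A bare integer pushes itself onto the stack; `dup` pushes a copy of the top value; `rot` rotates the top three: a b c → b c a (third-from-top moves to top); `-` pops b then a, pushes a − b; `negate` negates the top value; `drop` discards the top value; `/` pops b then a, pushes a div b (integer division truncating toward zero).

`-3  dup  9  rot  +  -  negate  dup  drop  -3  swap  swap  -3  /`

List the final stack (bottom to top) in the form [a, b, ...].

-3     : [-3]
dup    : [-3, -3]
9      : [-3, -3, 9]
rot    : [-3, 9, -3]
+      : [-3, 6]
-      : [-9]
negate : [9]
dup    : [9, 9]
drop   : [9]
-3     : [9, -3]
swap   : [-3, 9]
swap   : [9, -3]
-3     : [9, -3, -3]
/      : [9, 1]

[9, 1]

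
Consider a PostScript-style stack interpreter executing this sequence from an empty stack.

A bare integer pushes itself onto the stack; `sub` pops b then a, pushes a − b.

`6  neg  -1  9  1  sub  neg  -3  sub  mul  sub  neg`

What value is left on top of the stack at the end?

6    [6]
neg  [-6]
-1   [-6, -1]
9    [-6, -1, 9]
1    [-6, -1, 9, 1]
sub  [-6, -1, 8]
neg  [-6, -1, -8]
-3   [-6, -1, -8, -3]
sub  [-6, -1, -5]
mul  [-6, 5]
sub  [-11]
neg  [11]

11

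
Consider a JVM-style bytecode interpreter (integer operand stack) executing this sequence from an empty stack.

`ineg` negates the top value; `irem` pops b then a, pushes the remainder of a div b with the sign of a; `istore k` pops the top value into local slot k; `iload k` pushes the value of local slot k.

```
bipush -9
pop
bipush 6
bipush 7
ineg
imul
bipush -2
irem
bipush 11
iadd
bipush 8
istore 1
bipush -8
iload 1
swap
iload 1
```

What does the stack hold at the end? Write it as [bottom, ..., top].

bipush -9 → [-9]
pop       → []
bipush 6  → [6]
bipush 7  → [6, 7]
ineg      → [6, -7]
imul      → [-42]
bipush -2 → [-42, -2]
irem      → [0]
bipush 11 → [0, 11]
iadd      → [11]
bipush 8  → [11, 8]
istore 1  → [11]
bipush -8 → [11, -8]
iload 1   → [11, -8, 8]
swap      → [11, 8, -8]
iload 1   → [11, 8, -8, 8]

[11, 8, -8, 8]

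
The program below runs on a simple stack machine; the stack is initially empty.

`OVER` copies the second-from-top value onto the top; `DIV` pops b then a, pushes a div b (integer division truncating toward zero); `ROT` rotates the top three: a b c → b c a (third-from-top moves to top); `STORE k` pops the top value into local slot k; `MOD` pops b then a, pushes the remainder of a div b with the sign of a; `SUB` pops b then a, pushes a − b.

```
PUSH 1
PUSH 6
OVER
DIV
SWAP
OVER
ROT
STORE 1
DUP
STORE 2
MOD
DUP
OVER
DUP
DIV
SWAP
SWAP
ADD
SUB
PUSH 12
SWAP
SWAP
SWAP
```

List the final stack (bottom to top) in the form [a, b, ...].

PUSH 1   1
PUSH 6   1 6
OVER     1 6 1
DIV      1 6
SWAP     6 1
OVER     6 1 6
ROT      1 6 6
STORE 1  1 6
DUP      1 6 6
STORE 2  1 6
MOD      1
DUP      1 1
OVER     1 1 1
DUP      1 1 1 1
DIV      1 1 1
SWAP     1 1 1
SWAP     1 1 1
ADD      1 2
SUB      -1
PUSH 12  -1 12
SWAP     12 -1
SWAP     -1 12
SWAP     12 -1

[12, -1]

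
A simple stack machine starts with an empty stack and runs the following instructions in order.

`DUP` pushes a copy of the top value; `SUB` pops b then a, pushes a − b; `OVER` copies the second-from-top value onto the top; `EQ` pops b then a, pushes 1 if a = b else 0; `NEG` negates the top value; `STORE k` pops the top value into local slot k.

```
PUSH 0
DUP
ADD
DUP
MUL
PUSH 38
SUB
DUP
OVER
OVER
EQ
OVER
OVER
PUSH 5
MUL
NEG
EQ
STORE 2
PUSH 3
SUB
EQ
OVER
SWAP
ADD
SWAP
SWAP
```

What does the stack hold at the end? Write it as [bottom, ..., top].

PUSH 0  -> [0]
DUP     -> [0, 0]
ADD     -> [0]
DUP     -> [0, 0]
MUL     -> [0]
PUSH 38 -> [0, 38]
SUB     -> [-38]
DUP     -> [-38, -38]
OVER    -> [-38, -38, -38]
OVER    -> [-38, -38, -38, -38]
EQ      -> [-38, -38, 1]
OVER    -> [-38, -38, 1, -38]
OVER    -> [-38, -38, 1, -38, 1]
PUSH 5  -> [-38, -38, 1, -38, 1, 5]
MUL     -> [-38, -38, 1, -38, 5]
NEG     -> [-38, -38, 1, -38, -5]
EQ      -> [-38, -38, 1, 0]
STORE 2 -> [-38, -38, 1]
PUSH 3  -> [-38, -38, 1, 3]
SUB     -> [-38, -38, -2]
EQ      -> [-38, 0]
OVER    -> [-38, 0, -38]
SWAP    -> [-38, -38, 0]
ADD     -> [-38, -38]
SWAP    -> [-38, -38]
SWAP    -> [-38, -38]

[-38, -38]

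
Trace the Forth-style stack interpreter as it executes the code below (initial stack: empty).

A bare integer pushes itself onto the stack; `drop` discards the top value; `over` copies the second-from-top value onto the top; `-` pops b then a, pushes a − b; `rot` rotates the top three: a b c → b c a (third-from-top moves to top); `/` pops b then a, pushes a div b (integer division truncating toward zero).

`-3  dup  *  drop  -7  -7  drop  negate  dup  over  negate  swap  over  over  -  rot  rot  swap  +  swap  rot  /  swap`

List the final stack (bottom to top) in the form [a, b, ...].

-3      -3
dup     -3 -3
*       9
drop    (empty)
-7      -7
-7      -7 -7
drop    -7
negate  7
dup     7 7
over    7 7 7
negate  7 7 -7
swap    7 -7 7
over    7 -7 7 -7
over    7 -7 7 -7 7
-       7 -7 7 -14
rot     7 7 -14 -7
rot     7 -14 -7 7
swap    7 -14 7 -7
+       7 -14 0
swap    7 0 -14
rot     0 -14 7
/       0 -2
swap    -2 0

[-2, 0]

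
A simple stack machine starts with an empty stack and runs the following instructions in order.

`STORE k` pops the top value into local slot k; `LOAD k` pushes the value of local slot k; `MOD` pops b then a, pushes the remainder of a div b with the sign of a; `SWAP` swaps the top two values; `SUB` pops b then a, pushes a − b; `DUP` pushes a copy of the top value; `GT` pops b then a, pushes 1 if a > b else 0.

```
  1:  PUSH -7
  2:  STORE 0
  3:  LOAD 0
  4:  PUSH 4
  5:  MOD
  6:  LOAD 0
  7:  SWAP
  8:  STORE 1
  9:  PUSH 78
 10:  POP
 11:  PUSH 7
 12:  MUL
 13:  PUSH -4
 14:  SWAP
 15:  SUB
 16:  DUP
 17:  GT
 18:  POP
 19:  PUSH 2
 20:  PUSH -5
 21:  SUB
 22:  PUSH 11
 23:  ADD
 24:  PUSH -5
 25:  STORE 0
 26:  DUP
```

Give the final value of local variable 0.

PUSH -7 → [-7]
STORE 0 → []
LOAD 0  → [-7]
PUSH 4  → [-7, 4]
MOD     → [-3]
LOAD 0  → [-3, -7]
SWAP    → [-7, -3]
STORE 1 → [-7]
PUSH 78 → [-7, 78]
POP     → [-7]
PUSH 7  → [-7, 7]
MUL     → [-49]
PUSH -4 → [-49, -4]
SWAP    → [-4, -49]
SUB     → [45]
DUP     → [45, 45]
GT      → [0]
POP     → []
PUSH 2  → [2]
PUSH -5 → [2, -5]
SUB     → [7]
PUSH 11 → [7, 11]
ADD     → [18]
PUSH -5 → [18, -5]
STORE 0 → [18]
DUP     → [18, 18]

-5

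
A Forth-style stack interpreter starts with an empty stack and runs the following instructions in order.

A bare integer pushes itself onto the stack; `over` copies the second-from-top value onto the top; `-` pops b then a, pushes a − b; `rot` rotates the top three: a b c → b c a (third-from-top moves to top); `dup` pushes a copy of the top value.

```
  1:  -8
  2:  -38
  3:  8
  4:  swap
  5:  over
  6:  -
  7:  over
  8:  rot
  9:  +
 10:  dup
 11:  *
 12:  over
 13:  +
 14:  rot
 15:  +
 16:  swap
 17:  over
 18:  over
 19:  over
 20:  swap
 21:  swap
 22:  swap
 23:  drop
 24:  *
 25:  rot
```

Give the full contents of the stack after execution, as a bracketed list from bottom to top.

[-46, 40804, 202]

-8   : -8
-38  : -8 -38
8    : -8 -38 8
swap : -8 8 -38
over : -8 8 -38 8
-    : -8 8 -46
over : -8 8 -46 8
rot  : -8 -46 8 8
+    : -8 -46 16
dup  : -8 -46 16 16
*    : -8 -46 256
over : -8 -46 256 -46
+    : -8 -46 210
rot  : -46 210 -8
+    : -46 202
swap : 202 -46
over : 202 -46 202
over : 202 -46 202 -46
over : 202 -46 202 -46 202
swap : 202 -46 202 202 -46
swap : 202 -46 202 -46 202
swap : 202 -46 202 202 -46
drop : 202 -46 202 202
*    : 202 -46 40804
rot  : -46 40804 202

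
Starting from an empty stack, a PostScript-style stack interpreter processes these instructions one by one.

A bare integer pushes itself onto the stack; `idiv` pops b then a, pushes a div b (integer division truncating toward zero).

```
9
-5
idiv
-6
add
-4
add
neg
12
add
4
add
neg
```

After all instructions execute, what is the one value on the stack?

-27

9    : [9]
-5   : [9, -5]
idiv : [-1]
-6   : [-1, -6]
add  : [-7]
-4   : [-7, -4]
add  : [-11]
neg  : [11]
12   : [11, 12]
add  : [23]
4    : [23, 4]
add  : [27]
neg  : [-27]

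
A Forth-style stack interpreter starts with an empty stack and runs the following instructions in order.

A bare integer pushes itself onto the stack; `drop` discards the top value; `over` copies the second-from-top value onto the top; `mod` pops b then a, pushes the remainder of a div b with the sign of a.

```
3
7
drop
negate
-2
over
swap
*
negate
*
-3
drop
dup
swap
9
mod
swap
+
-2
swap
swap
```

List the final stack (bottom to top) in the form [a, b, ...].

[18, -2]

3      → [3]
7      → [3, 7]
drop   → [3]
negate → [-3]
-2     → [-3, -2]
over   → [-3, -2, -3]
swap   → [-3, -3, -2]
*      → [-3, 6]
negate → [-3, -6]
*      → [18]
-3     → [18, -3]
drop   → [18]
dup    → [18, 18]
swap   → [18, 18]
9      → [18, 18, 9]
mod    → [18, 0]
swap   → [0, 18]
+      → [18]
-2     → [18, -2]
swap   → [-2, 18]
swap   → [18, -2]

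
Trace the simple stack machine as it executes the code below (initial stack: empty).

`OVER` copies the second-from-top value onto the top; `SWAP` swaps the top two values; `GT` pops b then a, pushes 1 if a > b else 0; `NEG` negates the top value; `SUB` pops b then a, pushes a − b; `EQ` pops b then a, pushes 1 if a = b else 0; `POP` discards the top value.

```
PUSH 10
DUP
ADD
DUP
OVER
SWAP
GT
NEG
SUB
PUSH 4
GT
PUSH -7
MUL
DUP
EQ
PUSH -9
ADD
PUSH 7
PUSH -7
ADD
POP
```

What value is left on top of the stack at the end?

-8

PUSH 10 → [10]
DUP     → [10, 10]
ADD     → [20]
DUP     → [20, 20]
OVER    → [20, 20, 20]
SWAP    → [20, 20, 20]
GT      → [20, 0]
NEG     → [20, 0]
SUB     → [20]
PUSH 4  → [20, 4]
GT      → [1]
PUSH -7 → [1, -7]
MUL     → [-7]
DUP     → [-7, -7]
EQ      → [1]
PUSH -9 → [1, -9]
ADD     → [-8]
PUSH 7  → [-8, 7]
PUSH -7 → [-8, 7, -7]
ADD     → [-8, 0]
POP     → [-8]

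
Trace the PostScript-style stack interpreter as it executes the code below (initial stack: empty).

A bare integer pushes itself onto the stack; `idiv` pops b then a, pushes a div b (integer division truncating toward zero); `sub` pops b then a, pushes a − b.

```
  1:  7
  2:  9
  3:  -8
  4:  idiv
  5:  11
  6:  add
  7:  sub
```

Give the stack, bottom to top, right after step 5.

[7, -1, 11]

7    -> 7
9    -> 7 9
-8   -> 7 9 -8
idiv -> 7 -1
11   -> 7 -1 11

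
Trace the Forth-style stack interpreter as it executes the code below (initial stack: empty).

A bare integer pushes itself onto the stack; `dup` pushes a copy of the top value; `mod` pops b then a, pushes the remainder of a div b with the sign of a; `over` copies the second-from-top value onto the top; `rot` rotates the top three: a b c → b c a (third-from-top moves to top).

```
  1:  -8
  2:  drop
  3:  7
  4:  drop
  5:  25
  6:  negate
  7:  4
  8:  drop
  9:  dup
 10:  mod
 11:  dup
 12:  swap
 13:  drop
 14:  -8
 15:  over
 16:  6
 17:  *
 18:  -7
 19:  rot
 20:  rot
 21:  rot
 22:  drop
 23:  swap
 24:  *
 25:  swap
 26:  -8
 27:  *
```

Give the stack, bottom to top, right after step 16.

-8     → -8
drop   → (empty)
7      → 7
drop   → (empty)
25     → 25
negate → -25
4      → -25 4
drop   → -25
dup    → -25 -25
mod    → 0
dup    → 0 0
swap   → 0 0
drop   → 0
-8     → 0 -8
over   → 0 -8 0
6      → 0 -8 0 6

[0, -8, 0, 6]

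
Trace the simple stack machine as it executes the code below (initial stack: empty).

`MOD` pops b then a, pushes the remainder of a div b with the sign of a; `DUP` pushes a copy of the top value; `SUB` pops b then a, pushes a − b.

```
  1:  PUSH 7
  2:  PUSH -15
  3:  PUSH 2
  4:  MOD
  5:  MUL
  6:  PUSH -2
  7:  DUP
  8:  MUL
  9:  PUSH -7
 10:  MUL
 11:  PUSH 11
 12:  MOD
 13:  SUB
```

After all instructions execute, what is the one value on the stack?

-1

PUSH 7   -> 7
PUSH -15 -> 7 -15
PUSH 2   -> 7 -15 2
MOD      -> 7 -1
MUL      -> -7
PUSH -2  -> -7 -2
DUP      -> -7 -2 -2
MUL      -> -7 4
PUSH -7  -> -7 4 -7
MUL      -> -7 -28
PUSH 11  -> -7 -28 11
MOD      -> -7 -6
SUB      -> -1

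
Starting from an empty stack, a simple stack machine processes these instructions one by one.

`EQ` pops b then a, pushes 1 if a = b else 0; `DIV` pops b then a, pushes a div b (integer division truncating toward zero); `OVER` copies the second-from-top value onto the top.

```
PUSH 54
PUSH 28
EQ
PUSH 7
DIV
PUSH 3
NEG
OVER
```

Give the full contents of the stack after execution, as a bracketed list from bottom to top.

[0, -3, 0]

PUSH 54 → [54]
PUSH 28 → [54, 28]
EQ      → [0]
PUSH 7  → [0, 7]
DIV     → [0]
PUSH 3  → [0, 3]
NEG     → [0, -3]
OVER    → [0, -3, 0]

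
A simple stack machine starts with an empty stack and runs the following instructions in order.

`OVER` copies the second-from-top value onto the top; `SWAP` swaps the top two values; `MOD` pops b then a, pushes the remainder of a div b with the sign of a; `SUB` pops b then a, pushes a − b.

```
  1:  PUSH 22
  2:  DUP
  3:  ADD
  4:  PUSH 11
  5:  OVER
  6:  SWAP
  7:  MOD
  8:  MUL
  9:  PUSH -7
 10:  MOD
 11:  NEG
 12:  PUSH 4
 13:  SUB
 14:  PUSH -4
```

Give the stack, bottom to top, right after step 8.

[0]

PUSH 22  [22]
DUP      [22, 22]
ADD      [44]
PUSH 11  [44, 11]
OVER     [44, 11, 44]
SWAP     [44, 44, 11]
MOD      [44, 0]
MUL      [0]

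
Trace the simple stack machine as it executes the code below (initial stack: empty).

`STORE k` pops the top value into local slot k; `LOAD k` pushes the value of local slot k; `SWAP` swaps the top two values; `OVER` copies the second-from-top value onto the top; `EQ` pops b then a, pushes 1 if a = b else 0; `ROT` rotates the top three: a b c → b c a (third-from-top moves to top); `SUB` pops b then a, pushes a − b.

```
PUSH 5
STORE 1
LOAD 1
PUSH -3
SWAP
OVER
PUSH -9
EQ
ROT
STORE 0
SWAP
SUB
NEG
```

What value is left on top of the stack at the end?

PUSH 5  : [5]
STORE 1 : []
LOAD 1  : [5]
PUSH -3 : [5, -3]
SWAP    : [-3, 5]
OVER    : [-3, 5, -3]
PUSH -9 : [-3, 5, -3, -9]
EQ      : [-3, 5, 0]
ROT     : [5, 0, -3]
STORE 0 : [5, 0]
SWAP    : [0, 5]
SUB     : [-5]
NEG     : [5]

5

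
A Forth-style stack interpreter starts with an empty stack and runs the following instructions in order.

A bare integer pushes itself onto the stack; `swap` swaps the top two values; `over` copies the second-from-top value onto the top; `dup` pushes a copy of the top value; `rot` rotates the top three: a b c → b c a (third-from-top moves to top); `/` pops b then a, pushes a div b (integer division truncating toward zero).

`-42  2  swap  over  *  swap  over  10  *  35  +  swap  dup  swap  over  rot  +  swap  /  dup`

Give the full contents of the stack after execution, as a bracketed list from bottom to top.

[-84, -805, 2, 2]

-42  -> [-42]
2    -> [-42, 2]
swap -> [2, -42]
over -> [2, -42, 2]
*    -> [2, -84]
swap -> [-84, 2]
over -> [-84, 2, -84]
10   -> [-84, 2, -84, 10]
*    -> [-84, 2, -840]
35   -> [-84, 2, -840, 35]
+    -> [-84, 2, -805]
swap -> [-84, -805, 2]
dup  -> [-84, -805, 2, 2]
swap -> [-84, -805, 2, 2]
over -> [-84, -805, 2, 2, 2]
rot  -> [-84, -805, 2, 2, 2]
+    -> [-84, -805, 2, 4]
swap -> [-84, -805, 4, 2]
/    -> [-84, -805, 2]
dup  -> [-84, -805, 2, 2]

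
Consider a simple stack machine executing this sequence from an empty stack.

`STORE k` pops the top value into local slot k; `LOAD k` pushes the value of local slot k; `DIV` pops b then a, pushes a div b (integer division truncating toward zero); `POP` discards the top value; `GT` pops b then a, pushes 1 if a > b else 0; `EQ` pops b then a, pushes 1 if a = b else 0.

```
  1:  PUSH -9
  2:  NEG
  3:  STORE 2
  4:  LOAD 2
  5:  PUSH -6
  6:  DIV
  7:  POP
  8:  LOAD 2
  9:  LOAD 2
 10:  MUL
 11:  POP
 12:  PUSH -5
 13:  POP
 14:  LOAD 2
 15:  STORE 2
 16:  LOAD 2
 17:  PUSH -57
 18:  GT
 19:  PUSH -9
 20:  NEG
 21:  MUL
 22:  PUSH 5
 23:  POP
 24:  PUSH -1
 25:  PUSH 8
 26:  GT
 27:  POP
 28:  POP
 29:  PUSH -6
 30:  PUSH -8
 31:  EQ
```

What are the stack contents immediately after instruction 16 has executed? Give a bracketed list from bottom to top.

[9]

PUSH -9  [-9]
NEG      [9]
STORE 2  []
LOAD 2   [9]
PUSH -6  [9, -6]
DIV      [-1]
POP      []
LOAD 2   [9]
LOAD 2   [9, 9]
MUL      [81]
POP      []
PUSH -5  [-5]
POP      []
LOAD 2   [9]
STORE 2  []
LOAD 2   [9]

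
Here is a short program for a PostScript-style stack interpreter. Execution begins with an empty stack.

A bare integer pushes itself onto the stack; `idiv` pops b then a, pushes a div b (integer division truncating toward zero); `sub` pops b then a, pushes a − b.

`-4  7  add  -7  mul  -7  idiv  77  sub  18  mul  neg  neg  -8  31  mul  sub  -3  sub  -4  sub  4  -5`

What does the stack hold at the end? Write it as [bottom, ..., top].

[-1077, 4, -5]

-4   → [-4]
7    → [-4, 7]
add  → [3]
-7   → [3, -7]
mul  → [-21]
-7   → [-21, -7]
idiv → [3]
77   → [3, 77]
sub  → [-74]
18   → [-74, 18]
mul  → [-1332]
neg  → [1332]
neg  → [-1332]
-8   → [-1332, -8]
31   → [-1332, -8, 31]
mul  → [-1332, -248]
sub  → [-1084]
-3   → [-1084, -3]
sub  → [-1081]
-4   → [-1081, -4]
sub  → [-1077]
4    → [-1077, 4]
-5   → [-1077, 4, -5]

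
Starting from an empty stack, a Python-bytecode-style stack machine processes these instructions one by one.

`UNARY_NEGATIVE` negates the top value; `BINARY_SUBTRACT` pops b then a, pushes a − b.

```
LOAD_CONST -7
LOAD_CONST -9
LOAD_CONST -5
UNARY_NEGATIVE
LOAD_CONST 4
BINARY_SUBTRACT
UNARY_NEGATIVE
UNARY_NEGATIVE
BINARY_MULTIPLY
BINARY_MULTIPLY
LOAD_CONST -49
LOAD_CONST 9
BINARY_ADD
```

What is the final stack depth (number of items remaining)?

2

LOAD_CONST -7   → [-7]
LOAD_CONST -9   → [-7, -9]
LOAD_CONST -5   → [-7, -9, -5]
UNARY_NEGATIVE  → [-7, -9, 5]
LOAD_CONST 4    → [-7, -9, 5, 4]
BINARY_SUBTRACT → [-7, -9, 1]
UNARY_NEGATIVE  → [-7, -9, -1]
UNARY_NEGATIVE  → [-7, -9, 1]
BINARY_MULTIPLY → [-7, -9]
BINARY_MULTIPLY → [63]
LOAD_CONST -49  → [63, -49]
LOAD_CONST 9    → [63, -49, 9]
BINARY_ADD      → [63, -40]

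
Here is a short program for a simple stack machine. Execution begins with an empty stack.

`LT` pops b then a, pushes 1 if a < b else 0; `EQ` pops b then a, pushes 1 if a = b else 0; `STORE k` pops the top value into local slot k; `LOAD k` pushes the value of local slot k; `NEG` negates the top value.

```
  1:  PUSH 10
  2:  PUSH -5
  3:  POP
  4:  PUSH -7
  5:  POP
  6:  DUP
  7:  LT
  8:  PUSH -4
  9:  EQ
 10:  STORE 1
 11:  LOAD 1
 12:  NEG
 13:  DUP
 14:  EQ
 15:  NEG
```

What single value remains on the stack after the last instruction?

-1

PUSH 10 : 10
PUSH -5 : 10 -5
POP     : 10
PUSH -7 : 10 -7
POP     : 10
DUP     : 10 10
LT      : 0
PUSH -4 : 0 -4
EQ      : 0
STORE 1 : (empty)
LOAD 1  : 0
NEG     : 0
DUP     : 0 0
EQ      : 1
NEG     : -1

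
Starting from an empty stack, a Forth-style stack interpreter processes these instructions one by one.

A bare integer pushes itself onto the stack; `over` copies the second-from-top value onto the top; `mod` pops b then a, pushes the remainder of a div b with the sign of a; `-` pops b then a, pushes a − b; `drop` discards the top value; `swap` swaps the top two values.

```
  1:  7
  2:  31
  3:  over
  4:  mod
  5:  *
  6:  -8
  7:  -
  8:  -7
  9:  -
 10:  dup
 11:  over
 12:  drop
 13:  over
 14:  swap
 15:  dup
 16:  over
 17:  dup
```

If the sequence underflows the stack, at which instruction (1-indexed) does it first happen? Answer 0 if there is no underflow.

0

7    : 7
31   : 7 31
over : 7 31 7
mod  : 7 3
*    : 21
-8   : 21 -8
-    : 29
-7   : 29 -7
-    : 36
dup  : 36 36
over : 36 36 36
drop : 36 36
over : 36 36 36
swap : 36 36 36
dup  : 36 36 36 36
over : 36 36 36 36 36
dup  : 36 36 36 36 36 36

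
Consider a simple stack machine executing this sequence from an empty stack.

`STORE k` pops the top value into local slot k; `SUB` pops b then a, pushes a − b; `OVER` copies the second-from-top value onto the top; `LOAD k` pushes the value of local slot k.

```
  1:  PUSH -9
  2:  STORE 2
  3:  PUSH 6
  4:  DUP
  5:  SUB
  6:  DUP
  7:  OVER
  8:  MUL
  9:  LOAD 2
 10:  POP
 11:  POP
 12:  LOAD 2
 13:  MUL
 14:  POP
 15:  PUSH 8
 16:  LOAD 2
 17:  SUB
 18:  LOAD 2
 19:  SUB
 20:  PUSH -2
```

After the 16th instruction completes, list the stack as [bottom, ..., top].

PUSH -9 → -9
STORE 2 → (empty)
PUSH 6  → 6
DUP     → 6 6
SUB     → 0
DUP     → 0 0
OVER    → 0 0 0
MUL     → 0 0
LOAD 2  → 0 0 -9
POP     → 0 0
POP     → 0
LOAD 2  → 0 -9
MUL     → 0
POP     → (empty)
PUSH 8  → 8
LOAD 2  → 8 -9

[8, -9]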